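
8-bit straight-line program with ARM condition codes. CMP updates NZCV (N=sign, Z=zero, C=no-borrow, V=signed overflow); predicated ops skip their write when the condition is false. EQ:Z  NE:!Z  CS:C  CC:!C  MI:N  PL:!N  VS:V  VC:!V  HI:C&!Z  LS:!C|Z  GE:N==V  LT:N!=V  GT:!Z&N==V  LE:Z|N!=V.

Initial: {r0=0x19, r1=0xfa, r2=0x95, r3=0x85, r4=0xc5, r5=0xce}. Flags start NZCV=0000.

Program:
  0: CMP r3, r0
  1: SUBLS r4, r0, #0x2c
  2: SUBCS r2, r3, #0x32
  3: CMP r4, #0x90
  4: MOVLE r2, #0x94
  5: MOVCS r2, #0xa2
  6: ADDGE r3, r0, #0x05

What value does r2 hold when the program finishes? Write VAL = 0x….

[0] flags=0011 → (cmp)
[1] flags=0011 LS?F → skip
[2] flags=0011 CS?T → r2=0x53
[3] flags=0010 → (cmp)
[4] flags=0010 LE?F → skip
[5] flags=0010 CS?T → r2=0xa2
[6] flags=0010 GE?T → r3=0x1e

VAL = 0xa2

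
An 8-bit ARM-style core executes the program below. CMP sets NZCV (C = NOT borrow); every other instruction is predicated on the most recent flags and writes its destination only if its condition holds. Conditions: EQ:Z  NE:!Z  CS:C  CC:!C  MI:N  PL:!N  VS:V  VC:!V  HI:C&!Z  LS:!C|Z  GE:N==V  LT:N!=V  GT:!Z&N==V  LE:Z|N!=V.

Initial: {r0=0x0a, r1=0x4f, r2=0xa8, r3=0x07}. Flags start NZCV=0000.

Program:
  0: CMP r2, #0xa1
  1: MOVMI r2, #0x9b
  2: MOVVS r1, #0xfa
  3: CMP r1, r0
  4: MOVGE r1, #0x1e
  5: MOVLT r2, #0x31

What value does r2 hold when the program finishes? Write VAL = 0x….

VAL = 0xa8

[0] flags=0010 → (cmp)
[1] flags=0010 MI?F → skip
[2] flags=0010 VS?F → skip
[3] flags=0010 → (cmp)
[4] flags=0010 GE?T → r1=0x1e
[5] flags=0010 LT?F → skip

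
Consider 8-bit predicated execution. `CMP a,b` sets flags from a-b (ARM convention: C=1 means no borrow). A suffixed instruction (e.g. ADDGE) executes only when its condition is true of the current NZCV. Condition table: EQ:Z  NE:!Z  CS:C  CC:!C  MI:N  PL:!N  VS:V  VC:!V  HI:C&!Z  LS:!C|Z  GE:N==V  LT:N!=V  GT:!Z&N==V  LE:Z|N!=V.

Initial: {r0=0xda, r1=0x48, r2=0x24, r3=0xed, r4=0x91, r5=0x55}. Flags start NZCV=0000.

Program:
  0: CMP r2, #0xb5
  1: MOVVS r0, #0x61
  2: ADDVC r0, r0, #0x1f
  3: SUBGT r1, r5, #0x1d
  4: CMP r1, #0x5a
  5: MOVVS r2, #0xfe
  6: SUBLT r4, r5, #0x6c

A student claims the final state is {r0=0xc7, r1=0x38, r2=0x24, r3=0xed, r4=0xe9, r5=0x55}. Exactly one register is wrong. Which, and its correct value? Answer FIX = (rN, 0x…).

FIX = (r0, 0xf9)

[0] flags=0000 → (cmp)
[1] flags=0000 VS?F → skip
[2] flags=0000 VC?T → r0=0xf9
[3] flags=0000 GT?T → r1=0x38
[4] flags=1000 → (cmp)
[5] flags=1000 VS?F → skip
[6] flags=1000 LT?T → r4=0xe9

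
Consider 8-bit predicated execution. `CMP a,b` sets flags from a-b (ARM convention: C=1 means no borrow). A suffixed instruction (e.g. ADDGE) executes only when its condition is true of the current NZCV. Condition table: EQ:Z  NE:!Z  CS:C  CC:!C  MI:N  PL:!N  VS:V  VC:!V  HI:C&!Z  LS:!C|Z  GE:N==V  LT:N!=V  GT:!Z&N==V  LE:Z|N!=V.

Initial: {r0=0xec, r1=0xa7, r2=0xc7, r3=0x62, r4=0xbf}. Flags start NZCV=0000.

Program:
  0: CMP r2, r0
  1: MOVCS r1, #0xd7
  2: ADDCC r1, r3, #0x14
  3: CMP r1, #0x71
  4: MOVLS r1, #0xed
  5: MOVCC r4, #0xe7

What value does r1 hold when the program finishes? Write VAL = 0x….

[0] flags=1000 → (cmp)
[1] flags=1000 CS?F → skip
[2] flags=1000 CC?T → r1=0x76
[3] flags=0010 → (cmp)
[4] flags=0010 LS?F → skip
[5] flags=0010 CC?F → skip

VAL = 0x76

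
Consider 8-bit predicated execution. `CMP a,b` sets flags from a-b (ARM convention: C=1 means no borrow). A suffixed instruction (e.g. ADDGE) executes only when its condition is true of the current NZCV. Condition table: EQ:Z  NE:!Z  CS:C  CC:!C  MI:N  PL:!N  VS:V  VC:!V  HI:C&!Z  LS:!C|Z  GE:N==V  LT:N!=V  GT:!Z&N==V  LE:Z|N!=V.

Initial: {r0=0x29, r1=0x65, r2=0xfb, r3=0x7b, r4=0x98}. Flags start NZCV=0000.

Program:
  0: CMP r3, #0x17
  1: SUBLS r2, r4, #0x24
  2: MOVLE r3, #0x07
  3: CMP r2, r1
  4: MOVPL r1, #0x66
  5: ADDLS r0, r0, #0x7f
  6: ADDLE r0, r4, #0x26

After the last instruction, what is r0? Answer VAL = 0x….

[0] flags=0010 → (cmp)
[1] flags=0010 LS?F → skip
[2] flags=0010 LE?F → skip
[3] flags=1010 → (cmp)
[4] flags=1010 PL?F → skip
[5] flags=1010 LS?F → skip
[6] flags=1010 LE?T → r0=0xbe

VAL = 0xbe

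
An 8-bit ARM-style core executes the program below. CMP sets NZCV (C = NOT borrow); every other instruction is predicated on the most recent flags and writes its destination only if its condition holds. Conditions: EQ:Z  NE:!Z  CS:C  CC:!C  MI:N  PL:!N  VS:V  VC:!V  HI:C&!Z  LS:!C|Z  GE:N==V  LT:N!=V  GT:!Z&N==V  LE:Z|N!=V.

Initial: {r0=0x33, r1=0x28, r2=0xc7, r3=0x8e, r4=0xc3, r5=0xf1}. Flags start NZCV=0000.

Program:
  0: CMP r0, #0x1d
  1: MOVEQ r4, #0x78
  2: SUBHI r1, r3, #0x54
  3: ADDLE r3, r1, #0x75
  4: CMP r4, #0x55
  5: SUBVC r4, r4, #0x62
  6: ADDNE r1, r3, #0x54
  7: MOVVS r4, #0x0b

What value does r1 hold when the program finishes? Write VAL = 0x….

VAL = 0xe2

0: ✓ CMP  NZCV=0010
1: · MOVEQ
2: ✓ SUBHI  r1←0x3a
3: · ADDLE
4: ✓ CMP  NZCV=0011
5: · SUBVC
6: ✓ ADDNE  r1←0xe2
7: ✓ MOVVS  r4←0x0b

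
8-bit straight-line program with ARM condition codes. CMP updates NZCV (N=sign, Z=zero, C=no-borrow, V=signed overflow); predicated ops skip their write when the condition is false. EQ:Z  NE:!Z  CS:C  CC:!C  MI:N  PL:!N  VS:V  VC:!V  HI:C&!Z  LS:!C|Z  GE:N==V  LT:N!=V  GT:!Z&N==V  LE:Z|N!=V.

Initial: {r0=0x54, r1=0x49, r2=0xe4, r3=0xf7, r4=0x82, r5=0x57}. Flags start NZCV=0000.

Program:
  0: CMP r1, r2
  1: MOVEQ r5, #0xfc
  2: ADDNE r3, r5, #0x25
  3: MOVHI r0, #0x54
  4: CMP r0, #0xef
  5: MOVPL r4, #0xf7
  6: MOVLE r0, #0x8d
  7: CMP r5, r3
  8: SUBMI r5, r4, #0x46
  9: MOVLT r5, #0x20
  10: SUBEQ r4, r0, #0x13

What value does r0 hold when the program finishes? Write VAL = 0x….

VAL = 0x54

0: ✓ CMP  NZCV=0000
1: · MOVEQ
2: ✓ ADDNE  r3←0x7c
3: · MOVHI
4: ✓ CMP  NZCV=0000
5: ✓ MOVPL  r4←0xf7
6: · MOVLE
7: ✓ CMP  NZCV=1000
8: ✓ SUBMI  r5←0xb1
9: ✓ MOVLT  r5←0x20
10: · SUBEQ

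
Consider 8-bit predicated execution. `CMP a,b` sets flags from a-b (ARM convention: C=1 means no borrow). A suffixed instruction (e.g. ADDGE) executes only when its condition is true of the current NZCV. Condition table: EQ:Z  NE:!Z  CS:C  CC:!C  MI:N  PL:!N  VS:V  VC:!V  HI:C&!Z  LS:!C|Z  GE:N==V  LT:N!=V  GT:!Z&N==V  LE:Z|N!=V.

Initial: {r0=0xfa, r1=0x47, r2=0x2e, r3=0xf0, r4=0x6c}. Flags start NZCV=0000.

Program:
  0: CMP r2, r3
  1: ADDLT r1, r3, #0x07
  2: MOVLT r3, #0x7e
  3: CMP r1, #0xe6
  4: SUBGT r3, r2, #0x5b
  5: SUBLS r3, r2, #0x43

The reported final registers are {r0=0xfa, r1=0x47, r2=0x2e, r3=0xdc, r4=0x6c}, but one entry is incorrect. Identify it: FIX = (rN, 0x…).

FIX = (r3, 0xeb)

[0] flags=0000 → (cmp)
[1] flags=0000 LT?F → skip
[2] flags=0000 LT?F → skip
[3] flags=0000 → (cmp)
[4] flags=0000 GT?T → r3=0xd3
[5] flags=0000 LS?T → r3=0xeb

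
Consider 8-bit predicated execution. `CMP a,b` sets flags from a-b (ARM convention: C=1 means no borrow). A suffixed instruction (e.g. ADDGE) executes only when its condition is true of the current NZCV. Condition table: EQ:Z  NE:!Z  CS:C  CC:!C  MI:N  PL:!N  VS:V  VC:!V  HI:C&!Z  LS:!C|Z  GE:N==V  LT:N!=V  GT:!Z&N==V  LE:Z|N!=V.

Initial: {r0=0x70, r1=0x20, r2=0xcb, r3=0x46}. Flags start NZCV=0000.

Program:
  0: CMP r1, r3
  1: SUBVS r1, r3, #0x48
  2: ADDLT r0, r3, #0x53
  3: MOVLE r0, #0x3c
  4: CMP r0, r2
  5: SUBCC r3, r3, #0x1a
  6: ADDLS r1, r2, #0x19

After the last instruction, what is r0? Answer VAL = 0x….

VAL = 0x3c

[0] flags=1000 → (cmp)
[1] flags=1000 VS?F → skip
[2] flags=1000 LT?T → r0=0x99
[3] flags=1000 LE?T → r0=0x3c
[4] flags=0000 → (cmp)
[5] flags=0000 CC?T → r3=0x2c
[6] flags=0000 LS?T → r1=0xe4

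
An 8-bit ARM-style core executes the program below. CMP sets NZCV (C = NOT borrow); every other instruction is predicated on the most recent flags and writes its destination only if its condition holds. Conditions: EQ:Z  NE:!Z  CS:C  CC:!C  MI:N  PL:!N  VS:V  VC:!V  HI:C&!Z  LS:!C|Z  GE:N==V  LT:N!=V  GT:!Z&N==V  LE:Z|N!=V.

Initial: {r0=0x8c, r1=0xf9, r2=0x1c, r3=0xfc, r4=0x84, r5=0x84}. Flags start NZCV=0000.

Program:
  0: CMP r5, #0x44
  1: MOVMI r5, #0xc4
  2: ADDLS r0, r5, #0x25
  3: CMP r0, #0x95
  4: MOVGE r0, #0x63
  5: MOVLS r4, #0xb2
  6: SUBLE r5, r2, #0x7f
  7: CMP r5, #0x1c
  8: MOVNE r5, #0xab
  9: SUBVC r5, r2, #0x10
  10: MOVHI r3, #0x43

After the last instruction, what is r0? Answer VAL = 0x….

VAL = 0x8c

0: ✓ CMP  NZCV=0011
1: · MOVMI
2: · ADDLS
3: ✓ CMP  NZCV=1000
4: · MOVGE
5: ✓ MOVLS  r4←0xb2
6: ✓ SUBLE  r5←0x9d
7: ✓ CMP  NZCV=1010
8: ✓ MOVNE  r5←0xab
9: ✓ SUBVC  r5←0x0c
10: ✓ MOVHI  r3←0x43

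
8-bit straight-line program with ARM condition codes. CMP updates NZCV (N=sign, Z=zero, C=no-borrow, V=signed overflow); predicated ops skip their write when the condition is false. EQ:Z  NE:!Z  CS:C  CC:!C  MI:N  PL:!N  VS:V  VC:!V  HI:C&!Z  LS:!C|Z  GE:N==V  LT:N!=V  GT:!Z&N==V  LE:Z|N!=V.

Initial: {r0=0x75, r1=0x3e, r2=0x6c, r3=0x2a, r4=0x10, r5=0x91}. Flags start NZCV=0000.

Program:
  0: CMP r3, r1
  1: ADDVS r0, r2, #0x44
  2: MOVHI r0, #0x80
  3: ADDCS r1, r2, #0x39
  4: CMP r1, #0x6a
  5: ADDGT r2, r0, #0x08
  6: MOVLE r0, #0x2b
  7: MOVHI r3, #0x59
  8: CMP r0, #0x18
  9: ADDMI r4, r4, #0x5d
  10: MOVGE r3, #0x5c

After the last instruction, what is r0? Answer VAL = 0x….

VAL = 0x2b

[0] flags=1000 → (cmp)
[1] flags=1000 VS?F → skip
[2] flags=1000 HI?F → skip
[3] flags=1000 CS?F → skip
[4] flags=1000 → (cmp)
[5] flags=1000 GT?F → skip
[6] flags=1000 LE?T → r0=0x2b
[7] flags=1000 HI?F → skip
[8] flags=0010 → (cmp)
[9] flags=0010 MI?F → skip
[10] flags=0010 GE?T → r3=0x5c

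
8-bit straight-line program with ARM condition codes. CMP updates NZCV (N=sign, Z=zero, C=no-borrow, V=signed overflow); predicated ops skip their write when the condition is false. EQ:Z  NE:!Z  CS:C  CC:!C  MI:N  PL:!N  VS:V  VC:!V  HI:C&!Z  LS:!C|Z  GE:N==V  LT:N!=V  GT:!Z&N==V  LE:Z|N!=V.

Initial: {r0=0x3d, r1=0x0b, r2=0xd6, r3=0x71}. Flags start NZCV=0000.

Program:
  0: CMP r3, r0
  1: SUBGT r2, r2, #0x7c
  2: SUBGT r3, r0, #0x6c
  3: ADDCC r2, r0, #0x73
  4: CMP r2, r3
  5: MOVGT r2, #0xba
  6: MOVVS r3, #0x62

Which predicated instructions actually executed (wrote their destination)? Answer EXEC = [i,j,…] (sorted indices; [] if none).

EXEC = [1,2,5,6]

[0] flags=0010 → (cmp)
[1] flags=0010 GT?T → r2=0x5a
[2] flags=0010 GT?T → r3=0xd1
[3] flags=0010 CC?F → skip
[4] flags=1001 → (cmp)
[5] flags=1001 GT?T → r2=0xba
[6] flags=1001 VS?T → r3=0x62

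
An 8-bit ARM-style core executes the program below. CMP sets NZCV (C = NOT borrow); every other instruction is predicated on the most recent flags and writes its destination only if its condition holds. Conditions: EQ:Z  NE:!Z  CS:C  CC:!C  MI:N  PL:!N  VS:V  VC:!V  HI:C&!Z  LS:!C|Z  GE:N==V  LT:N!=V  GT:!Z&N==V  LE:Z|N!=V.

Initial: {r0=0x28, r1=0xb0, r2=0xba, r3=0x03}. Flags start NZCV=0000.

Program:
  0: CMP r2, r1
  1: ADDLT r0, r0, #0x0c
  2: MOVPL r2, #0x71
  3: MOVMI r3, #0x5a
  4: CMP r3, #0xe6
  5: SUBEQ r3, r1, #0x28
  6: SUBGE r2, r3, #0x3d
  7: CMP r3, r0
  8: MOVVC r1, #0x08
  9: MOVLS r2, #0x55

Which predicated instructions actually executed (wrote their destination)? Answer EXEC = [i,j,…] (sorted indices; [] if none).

[0] flags=0010 → (cmp)
[1] flags=0010 LT?F → skip
[2] flags=0010 PL?T → r2=0x71
[3] flags=0010 MI?F → skip
[4] flags=0000 → (cmp)
[5] flags=0000 EQ?F → skip
[6] flags=0000 GE?T → r2=0xc6
[7] flags=1000 → (cmp)
[8] flags=1000 VC?T → r1=0x08
[9] flags=1000 LS?T → r2=0x55

EXEC = [2,6,8,9]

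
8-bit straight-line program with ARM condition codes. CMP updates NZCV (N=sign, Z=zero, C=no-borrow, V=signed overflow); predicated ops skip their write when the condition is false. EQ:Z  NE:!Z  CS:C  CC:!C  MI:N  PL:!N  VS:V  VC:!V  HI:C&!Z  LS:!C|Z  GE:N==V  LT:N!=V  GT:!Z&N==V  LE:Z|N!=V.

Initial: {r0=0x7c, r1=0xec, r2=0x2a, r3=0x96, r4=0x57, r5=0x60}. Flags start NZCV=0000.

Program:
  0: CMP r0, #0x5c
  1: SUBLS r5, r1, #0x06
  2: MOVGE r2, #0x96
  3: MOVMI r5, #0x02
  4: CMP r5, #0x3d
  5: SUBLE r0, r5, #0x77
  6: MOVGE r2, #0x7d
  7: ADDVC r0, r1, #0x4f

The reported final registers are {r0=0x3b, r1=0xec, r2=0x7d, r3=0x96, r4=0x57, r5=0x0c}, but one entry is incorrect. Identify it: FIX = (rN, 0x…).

FIX = (r5, 0x60)

0: ✓ CMP  NZCV=0010
1: · SUBLS
2: ✓ MOVGE  r2←0x96
3: · MOVMI
4: ✓ CMP  NZCV=0010
5: · SUBLE
6: ✓ MOVGE  r2←0x7d
7: ✓ ADDVC  r0←0x3b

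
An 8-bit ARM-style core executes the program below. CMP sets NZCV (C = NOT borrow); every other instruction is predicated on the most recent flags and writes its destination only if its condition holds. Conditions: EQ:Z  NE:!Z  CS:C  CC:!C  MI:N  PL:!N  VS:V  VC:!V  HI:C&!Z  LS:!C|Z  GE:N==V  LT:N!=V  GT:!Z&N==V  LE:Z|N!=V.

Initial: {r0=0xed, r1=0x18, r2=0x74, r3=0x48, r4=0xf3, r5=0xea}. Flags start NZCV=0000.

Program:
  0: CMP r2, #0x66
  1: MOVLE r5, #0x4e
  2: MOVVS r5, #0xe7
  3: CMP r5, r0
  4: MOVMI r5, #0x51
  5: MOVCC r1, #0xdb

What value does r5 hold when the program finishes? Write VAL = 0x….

VAL = 0x51

0: ✓ CMP  NZCV=0010
1: · MOVLE
2: · MOVVS
3: ✓ CMP  NZCV=1000
4: ✓ MOVMI  r5←0x51
5: ✓ MOVCC  r1←0xdb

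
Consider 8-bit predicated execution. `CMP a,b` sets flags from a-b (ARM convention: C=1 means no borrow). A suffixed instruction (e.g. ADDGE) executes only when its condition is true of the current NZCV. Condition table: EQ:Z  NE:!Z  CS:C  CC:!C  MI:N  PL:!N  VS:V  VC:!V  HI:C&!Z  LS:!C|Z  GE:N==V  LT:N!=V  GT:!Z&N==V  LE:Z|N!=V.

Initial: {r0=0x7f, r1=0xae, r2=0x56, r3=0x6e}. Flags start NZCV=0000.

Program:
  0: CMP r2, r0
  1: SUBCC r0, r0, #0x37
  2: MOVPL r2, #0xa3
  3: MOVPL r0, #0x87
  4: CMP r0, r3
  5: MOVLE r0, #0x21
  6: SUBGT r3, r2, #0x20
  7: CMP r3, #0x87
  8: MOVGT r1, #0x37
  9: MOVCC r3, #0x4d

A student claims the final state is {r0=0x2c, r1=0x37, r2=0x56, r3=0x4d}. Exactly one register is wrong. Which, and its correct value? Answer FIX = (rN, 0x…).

0: ✓ CMP  NZCV=1000
1: ✓ SUBCC  r0←0x48
2: · MOVPL
3: · MOVPL
4: ✓ CMP  NZCV=1000
5: ✓ MOVLE  r0←0x21
6: · SUBGT
7: ✓ CMP  NZCV=1001
8: ✓ MOVGT  r1←0x37
9: ✓ MOVCC  r3←0x4d

FIX = (r0, 0x21)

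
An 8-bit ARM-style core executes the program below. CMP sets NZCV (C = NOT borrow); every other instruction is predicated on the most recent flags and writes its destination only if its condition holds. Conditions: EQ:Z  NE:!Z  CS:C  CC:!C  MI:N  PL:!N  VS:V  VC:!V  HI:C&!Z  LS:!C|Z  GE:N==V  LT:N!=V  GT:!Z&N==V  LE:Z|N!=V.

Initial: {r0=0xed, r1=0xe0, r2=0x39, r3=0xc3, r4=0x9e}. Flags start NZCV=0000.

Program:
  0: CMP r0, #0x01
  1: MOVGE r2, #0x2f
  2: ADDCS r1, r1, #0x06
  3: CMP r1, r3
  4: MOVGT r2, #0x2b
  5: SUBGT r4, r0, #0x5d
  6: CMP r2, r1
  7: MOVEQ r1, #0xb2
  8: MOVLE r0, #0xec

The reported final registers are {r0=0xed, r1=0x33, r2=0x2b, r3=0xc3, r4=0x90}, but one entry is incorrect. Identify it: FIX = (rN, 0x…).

FIX = (r1, 0xe6)

0: ✓ CMP  NZCV=1010
1: · MOVGE
2: ✓ ADDCS  r1←0xe6
3: ✓ CMP  NZCV=0010
4: ✓ MOVGT  r2←0x2b
5: ✓ SUBGT  r4←0x90
6: ✓ CMP  NZCV=0000
7: · MOVEQ
8: · MOVLE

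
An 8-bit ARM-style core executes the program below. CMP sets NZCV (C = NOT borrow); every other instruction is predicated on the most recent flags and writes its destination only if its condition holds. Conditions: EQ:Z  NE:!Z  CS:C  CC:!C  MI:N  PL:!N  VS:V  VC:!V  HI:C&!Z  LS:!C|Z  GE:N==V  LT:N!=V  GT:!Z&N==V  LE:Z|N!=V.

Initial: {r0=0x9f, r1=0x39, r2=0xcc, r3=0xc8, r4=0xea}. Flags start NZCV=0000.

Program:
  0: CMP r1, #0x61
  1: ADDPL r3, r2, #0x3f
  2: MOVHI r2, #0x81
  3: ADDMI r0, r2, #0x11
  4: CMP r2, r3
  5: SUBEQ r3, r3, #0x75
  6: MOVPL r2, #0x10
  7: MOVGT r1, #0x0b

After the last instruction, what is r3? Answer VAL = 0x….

[0] flags=1000 → (cmp)
[1] flags=1000 PL?F → skip
[2] flags=1000 HI?F → skip
[3] flags=1000 MI?T → r0=0xdd
[4] flags=0010 → (cmp)
[5] flags=0010 EQ?F → skip
[6] flags=0010 PL?T → r2=0x10
[7] flags=0010 GT?T → r1=0x0b

VAL = 0xc8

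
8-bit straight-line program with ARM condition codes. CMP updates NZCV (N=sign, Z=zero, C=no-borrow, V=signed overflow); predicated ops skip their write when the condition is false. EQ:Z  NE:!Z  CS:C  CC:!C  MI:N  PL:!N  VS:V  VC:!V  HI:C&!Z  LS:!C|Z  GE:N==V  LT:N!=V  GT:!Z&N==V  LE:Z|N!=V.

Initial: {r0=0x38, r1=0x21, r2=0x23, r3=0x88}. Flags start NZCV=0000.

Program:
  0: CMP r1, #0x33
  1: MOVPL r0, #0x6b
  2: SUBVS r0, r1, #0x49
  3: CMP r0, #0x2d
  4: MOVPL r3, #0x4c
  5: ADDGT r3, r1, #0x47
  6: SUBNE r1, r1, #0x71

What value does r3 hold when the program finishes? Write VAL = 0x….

[0] flags=1000 → (cmp)
[1] flags=1000 PL?F → skip
[2] flags=1000 VS?F → skip
[3] flags=0010 → (cmp)
[4] flags=0010 PL?T → r3=0x4c
[5] flags=0010 GT?T → r3=0x68
[6] flags=0010 NE?T → r1=0xb0

VAL = 0x68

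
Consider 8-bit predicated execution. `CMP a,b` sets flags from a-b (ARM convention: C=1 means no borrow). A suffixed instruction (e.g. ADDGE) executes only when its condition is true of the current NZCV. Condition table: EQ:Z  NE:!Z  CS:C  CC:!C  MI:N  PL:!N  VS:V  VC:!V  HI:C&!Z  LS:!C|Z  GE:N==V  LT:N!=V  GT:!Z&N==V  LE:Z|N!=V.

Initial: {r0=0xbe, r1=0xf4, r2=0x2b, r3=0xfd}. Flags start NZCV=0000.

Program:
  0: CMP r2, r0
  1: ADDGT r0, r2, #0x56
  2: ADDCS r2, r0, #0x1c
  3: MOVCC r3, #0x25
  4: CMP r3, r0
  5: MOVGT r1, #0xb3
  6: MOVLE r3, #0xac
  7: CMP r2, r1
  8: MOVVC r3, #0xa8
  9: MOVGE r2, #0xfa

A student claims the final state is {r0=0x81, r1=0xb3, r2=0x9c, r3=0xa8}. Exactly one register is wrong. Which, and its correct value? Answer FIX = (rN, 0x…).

0: ✓ CMP  NZCV=0000
1: ✓ ADDGT  r0←0x81
2: · ADDCS
3: ✓ MOVCC  r3←0x25
4: ✓ CMP  NZCV=1001
5: ✓ MOVGT  r1←0xb3
6: · MOVLE
7: ✓ CMP  NZCV=0000
8: ✓ MOVVC  r3←0xa8
9: ✓ MOVGE  r2←0xfa

FIX = (r2, 0xfa)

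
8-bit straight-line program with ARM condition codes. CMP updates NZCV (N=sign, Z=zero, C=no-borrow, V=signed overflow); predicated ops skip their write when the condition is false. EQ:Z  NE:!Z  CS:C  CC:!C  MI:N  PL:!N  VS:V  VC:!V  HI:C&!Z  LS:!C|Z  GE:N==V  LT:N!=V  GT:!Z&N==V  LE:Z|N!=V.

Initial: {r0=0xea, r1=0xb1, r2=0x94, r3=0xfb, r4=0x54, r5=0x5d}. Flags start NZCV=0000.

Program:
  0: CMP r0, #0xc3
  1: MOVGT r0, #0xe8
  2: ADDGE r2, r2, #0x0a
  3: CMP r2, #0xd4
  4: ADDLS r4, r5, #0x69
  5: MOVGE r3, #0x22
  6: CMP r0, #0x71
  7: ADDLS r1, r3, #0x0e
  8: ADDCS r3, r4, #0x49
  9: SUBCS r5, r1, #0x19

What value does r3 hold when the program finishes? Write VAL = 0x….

VAL = 0x0f

0: ✓ CMP  NZCV=0010
1: ✓ MOVGT  r0←0xe8
2: ✓ ADDGE  r2←0x9e
3: ✓ CMP  NZCV=1000
4: ✓ ADDLS  r4←0xc6
5: · MOVGE
6: ✓ CMP  NZCV=0011
7: · ADDLS
8: ✓ ADDCS  r3←0x0f
9: ✓ SUBCS  r5←0x98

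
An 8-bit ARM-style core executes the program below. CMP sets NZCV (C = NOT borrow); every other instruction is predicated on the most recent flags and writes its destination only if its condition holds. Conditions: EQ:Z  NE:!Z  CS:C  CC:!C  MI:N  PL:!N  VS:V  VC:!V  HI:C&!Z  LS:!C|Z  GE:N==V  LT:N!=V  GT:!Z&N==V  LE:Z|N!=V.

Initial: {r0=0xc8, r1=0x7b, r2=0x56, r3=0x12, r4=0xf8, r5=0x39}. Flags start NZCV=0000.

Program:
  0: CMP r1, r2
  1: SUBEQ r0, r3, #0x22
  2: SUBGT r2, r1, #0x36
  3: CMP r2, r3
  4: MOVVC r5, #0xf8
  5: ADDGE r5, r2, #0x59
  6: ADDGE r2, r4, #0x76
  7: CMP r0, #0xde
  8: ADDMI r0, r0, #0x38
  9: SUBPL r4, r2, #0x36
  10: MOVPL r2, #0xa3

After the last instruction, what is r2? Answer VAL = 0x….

VAL = 0x6e

0: ✓ CMP  NZCV=0010
1: · SUBEQ
2: ✓ SUBGT  r2←0x45
3: ✓ CMP  NZCV=0010
4: ✓ MOVVC  r5←0xf8
5: ✓ ADDGE  r5←0x9e
6: ✓ ADDGE  r2←0x6e
7: ✓ CMP  NZCV=1000
8: ✓ ADDMI  r0←0x00
9: · SUBPL
10: · MOVPL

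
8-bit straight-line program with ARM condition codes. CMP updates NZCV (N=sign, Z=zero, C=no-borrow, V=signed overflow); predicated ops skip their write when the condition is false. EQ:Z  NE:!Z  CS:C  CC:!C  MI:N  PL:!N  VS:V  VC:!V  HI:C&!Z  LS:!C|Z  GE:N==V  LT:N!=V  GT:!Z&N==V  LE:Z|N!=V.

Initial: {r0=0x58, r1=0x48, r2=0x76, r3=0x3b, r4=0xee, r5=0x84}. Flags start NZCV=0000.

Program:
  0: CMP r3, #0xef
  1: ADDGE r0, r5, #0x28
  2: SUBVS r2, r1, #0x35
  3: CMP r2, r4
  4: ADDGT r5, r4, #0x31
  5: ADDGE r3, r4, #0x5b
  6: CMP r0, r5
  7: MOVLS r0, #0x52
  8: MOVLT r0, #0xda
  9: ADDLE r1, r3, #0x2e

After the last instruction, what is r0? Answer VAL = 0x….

[0] flags=0000 → (cmp)
[1] flags=0000 GE?T → r0=0xac
[2] flags=0000 VS?F → skip
[3] flags=1001 → (cmp)
[4] flags=1001 GT?T → r5=0x1f
[5] flags=1001 GE?T → r3=0x49
[6] flags=1010 → (cmp)
[7] flags=1010 LS?F → skip
[8] flags=1010 LT?T → r0=0xda
[9] flags=1010 LE?T → r1=0x77

VAL = 0xda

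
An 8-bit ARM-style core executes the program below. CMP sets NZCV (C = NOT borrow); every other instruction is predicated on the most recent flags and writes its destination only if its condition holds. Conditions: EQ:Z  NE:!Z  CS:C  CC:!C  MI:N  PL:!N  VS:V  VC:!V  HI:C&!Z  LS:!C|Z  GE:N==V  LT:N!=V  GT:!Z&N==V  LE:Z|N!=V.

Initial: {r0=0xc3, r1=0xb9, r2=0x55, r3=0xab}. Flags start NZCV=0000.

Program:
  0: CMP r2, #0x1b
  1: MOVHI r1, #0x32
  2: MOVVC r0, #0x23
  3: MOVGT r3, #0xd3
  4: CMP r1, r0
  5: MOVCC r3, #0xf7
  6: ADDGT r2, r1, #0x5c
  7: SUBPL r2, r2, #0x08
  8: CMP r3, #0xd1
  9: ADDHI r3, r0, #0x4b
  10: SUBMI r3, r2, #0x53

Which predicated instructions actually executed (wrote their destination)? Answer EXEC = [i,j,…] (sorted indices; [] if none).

EXEC = [1,2,3,6,7,9]

0: ✓ CMP  NZCV=0010
1: ✓ MOVHI  r1←0x32
2: ✓ MOVVC  r0←0x23
3: ✓ MOVGT  r3←0xd3
4: ✓ CMP  NZCV=0010
5: · MOVCC
6: ✓ ADDGT  r2←0x8e
7: ✓ SUBPL  r2←0x86
8: ✓ CMP  NZCV=0010
9: ✓ ADDHI  r3←0x6e
10: · SUBMI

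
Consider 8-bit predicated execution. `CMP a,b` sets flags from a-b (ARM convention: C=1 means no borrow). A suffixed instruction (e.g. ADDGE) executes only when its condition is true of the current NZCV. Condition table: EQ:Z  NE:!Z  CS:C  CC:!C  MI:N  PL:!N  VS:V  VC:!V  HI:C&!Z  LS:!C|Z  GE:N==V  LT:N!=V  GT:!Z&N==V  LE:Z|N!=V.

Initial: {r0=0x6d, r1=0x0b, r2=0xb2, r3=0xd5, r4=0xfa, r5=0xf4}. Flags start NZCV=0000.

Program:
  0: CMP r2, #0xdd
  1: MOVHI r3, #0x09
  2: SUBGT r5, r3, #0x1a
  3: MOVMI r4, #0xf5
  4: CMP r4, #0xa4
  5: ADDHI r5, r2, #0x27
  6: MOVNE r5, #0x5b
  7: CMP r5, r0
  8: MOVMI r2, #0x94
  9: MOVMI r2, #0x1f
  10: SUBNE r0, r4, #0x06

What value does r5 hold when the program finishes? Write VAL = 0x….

[0] flags=1000 → (cmp)
[1] flags=1000 HI?F → skip
[2] flags=1000 GT?F → skip
[3] flags=1000 MI?T → r4=0xf5
[4] flags=0010 → (cmp)
[5] flags=0010 HI?T → r5=0xd9
[6] flags=0010 NE?T → r5=0x5b
[7] flags=1000 → (cmp)
[8] flags=1000 MI?T → r2=0x94
[9] flags=1000 MI?T → r2=0x1f
[10] flags=1000 NE?T → r0=0xef

VAL = 0x5b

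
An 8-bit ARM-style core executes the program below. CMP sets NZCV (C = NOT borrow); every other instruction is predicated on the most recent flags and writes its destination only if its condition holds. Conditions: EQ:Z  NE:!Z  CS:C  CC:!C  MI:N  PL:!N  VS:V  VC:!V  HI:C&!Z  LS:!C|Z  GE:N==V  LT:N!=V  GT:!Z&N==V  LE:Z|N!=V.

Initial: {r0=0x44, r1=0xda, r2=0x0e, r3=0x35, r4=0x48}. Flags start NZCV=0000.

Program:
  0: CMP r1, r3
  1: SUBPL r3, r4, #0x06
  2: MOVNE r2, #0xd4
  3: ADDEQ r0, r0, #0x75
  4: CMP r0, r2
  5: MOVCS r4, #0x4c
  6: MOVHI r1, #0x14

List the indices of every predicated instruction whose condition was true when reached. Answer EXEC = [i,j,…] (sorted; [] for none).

EXEC = [2]

[0] flags=1010 → (cmp)
[1] flags=1010 PL?F → skip
[2] flags=1010 NE?T → r2=0xd4
[3] flags=1010 EQ?F → skip
[4] flags=0000 → (cmp)
[5] flags=0000 CS?F → skip
[6] flags=0000 HI?F → skip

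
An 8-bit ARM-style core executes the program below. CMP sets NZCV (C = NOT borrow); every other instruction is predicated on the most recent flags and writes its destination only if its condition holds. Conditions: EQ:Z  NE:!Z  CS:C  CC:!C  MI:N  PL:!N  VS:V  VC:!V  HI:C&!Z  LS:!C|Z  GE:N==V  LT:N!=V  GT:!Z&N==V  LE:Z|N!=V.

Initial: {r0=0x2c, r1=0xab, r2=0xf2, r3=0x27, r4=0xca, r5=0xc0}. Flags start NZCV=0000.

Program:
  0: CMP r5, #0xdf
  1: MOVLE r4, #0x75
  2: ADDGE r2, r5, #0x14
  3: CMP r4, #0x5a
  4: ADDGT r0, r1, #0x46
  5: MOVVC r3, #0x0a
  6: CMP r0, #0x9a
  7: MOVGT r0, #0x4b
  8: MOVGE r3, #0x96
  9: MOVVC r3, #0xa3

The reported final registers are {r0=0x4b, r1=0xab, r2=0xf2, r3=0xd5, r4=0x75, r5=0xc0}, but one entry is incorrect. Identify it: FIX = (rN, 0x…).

0: ✓ CMP  NZCV=1000
1: ✓ MOVLE  r4←0x75
2: · ADDGE
3: ✓ CMP  NZCV=0010
4: ✓ ADDGT  r0←0xf1
5: ✓ MOVVC  r3←0x0a
6: ✓ CMP  NZCV=0010
7: ✓ MOVGT  r0←0x4b
8: ✓ MOVGE  r3←0x96
9: ✓ MOVVC  r3←0xa3

FIX = (r3, 0xa3)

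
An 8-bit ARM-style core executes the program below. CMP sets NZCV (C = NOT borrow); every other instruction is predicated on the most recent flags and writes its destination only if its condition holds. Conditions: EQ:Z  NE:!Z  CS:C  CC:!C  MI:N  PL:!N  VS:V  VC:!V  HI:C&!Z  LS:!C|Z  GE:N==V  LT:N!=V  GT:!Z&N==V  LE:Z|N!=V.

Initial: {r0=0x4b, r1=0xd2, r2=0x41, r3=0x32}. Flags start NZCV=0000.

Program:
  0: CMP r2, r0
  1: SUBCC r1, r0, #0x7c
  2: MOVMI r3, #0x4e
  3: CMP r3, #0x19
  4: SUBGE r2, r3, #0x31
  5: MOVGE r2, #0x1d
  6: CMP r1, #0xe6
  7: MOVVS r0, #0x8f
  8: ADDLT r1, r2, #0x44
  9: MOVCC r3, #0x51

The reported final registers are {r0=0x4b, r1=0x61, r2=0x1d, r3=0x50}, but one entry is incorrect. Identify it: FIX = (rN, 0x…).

FIX = (r3, 0x51)

0: ✓ CMP  NZCV=1000
1: ✓ SUBCC  r1←0xcf
2: ✓ MOVMI  r3←0x4e
3: ✓ CMP  NZCV=0010
4: ✓ SUBGE  r2←0x1d
5: ✓ MOVGE  r2←0x1d
6: ✓ CMP  NZCV=1000
7: · MOVVS
8: ✓ ADDLT  r1←0x61
9: ✓ MOVCC  r3←0x51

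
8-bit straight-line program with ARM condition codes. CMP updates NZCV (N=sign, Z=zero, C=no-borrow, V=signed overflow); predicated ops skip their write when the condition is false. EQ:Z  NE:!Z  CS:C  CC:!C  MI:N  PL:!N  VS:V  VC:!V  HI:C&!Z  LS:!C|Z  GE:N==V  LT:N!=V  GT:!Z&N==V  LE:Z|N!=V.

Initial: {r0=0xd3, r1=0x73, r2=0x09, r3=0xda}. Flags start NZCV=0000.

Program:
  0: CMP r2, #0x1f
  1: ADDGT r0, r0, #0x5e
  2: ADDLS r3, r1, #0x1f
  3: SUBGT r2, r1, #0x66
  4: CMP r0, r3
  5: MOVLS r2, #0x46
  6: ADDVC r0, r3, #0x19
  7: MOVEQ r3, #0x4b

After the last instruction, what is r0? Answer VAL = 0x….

[0] flags=1000 → (cmp)
[1] flags=1000 GT?F → skip
[2] flags=1000 LS?T → r3=0x92
[3] flags=1000 GT?F → skip
[4] flags=0010 → (cmp)
[5] flags=0010 LS?F → skip
[6] flags=0010 VC?T → r0=0xab
[7] flags=0010 EQ?F → skip

VAL = 0xab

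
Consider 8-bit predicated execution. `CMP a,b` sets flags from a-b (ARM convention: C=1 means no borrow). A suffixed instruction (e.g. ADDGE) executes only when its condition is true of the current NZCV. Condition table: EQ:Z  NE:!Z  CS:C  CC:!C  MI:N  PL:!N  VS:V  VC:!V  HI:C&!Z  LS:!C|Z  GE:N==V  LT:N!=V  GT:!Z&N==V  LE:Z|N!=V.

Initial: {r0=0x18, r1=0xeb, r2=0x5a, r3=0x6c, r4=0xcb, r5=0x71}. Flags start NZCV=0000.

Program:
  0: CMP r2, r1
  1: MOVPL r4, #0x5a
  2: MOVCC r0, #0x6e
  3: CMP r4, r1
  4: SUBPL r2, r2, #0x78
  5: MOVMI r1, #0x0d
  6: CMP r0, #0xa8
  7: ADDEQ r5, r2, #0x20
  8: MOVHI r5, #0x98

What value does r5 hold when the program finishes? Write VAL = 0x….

VAL = 0x71

0: ✓ CMP  NZCV=0000
1: ✓ MOVPL  r4←0x5a
2: ✓ MOVCC  r0←0x6e
3: ✓ CMP  NZCV=0000
4: ✓ SUBPL  r2←0xe2
5: · MOVMI
6: ✓ CMP  NZCV=1001
7: · ADDEQ
8: · MOVHI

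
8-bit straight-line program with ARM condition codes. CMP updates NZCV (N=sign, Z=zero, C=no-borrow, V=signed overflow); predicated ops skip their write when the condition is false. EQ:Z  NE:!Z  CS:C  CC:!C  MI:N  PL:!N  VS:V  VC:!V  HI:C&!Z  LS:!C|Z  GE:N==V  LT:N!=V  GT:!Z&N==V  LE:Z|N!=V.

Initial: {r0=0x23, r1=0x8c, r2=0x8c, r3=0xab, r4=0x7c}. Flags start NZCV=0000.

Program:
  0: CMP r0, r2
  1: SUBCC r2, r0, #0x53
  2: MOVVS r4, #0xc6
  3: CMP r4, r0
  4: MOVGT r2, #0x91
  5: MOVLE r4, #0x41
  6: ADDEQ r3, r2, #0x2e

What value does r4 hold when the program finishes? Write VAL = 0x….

[0] flags=1001 → (cmp)
[1] flags=1001 CC?T → r2=0xd0
[2] flags=1001 VS?T → r4=0xc6
[3] flags=1010 → (cmp)
[4] flags=1010 GT?F → skip
[5] flags=1010 LE?T → r4=0x41
[6] flags=1010 EQ?F → skip

VAL = 0x41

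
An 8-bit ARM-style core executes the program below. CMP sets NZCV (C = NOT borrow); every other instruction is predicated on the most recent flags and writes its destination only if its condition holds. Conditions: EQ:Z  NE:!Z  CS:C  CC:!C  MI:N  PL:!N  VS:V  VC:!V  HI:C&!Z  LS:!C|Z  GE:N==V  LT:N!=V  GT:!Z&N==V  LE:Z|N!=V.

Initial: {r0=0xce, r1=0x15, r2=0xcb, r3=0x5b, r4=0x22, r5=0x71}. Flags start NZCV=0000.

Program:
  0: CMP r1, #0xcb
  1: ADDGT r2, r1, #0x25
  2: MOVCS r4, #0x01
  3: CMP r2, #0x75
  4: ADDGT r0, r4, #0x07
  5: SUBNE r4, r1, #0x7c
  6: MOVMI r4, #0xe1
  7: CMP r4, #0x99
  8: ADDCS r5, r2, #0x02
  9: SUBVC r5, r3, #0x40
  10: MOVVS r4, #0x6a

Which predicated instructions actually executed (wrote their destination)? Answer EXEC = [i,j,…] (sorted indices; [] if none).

0: ✓ CMP  NZCV=0000
1: ✓ ADDGT  r2←0x3a
2: · MOVCS
3: ✓ CMP  NZCV=1000
4: · ADDGT
5: ✓ SUBNE  r4←0x99
6: ✓ MOVMI  r4←0xe1
7: ✓ CMP  NZCV=0010
8: ✓ ADDCS  r5←0x3c
9: ✓ SUBVC  r5←0x1b
10: · MOVVS

EXEC = [1,5,6,8,9]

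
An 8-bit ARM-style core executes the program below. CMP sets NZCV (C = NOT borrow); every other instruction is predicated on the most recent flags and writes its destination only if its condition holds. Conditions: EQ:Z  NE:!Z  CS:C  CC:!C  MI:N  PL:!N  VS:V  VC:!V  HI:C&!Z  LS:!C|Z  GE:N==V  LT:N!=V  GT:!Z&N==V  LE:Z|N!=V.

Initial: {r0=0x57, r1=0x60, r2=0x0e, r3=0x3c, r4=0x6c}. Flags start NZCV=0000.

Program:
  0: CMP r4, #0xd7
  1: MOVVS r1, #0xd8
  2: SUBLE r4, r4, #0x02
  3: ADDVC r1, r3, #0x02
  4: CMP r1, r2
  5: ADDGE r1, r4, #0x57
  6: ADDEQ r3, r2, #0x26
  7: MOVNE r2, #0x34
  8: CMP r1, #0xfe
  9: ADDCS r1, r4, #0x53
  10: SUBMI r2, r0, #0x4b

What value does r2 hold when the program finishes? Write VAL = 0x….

VAL = 0x0c

[0] flags=1001 → (cmp)
[1] flags=1001 VS?T → r1=0xd8
[2] flags=1001 LE?F → skip
[3] flags=1001 VC?F → skip
[4] flags=1010 → (cmp)
[5] flags=1010 GE?F → skip
[6] flags=1010 EQ?F → skip
[7] flags=1010 NE?T → r2=0x34
[8] flags=1000 → (cmp)
[9] flags=1000 CS?F → skip
[10] flags=1000 MI?T → r2=0x0c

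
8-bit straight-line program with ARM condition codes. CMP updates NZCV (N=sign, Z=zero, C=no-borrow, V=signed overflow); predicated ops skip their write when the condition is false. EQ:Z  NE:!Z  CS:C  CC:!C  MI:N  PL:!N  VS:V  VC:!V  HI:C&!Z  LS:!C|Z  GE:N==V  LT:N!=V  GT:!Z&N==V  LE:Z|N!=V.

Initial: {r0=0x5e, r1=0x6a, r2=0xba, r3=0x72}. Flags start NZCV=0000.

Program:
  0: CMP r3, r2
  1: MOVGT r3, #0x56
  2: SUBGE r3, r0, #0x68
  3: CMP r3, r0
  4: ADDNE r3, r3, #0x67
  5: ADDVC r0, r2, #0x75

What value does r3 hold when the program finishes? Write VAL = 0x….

VAL = 0x5d

0: ✓ CMP  NZCV=1001
1: ✓ MOVGT  r3←0x56
2: ✓ SUBGE  r3←0xf6
3: ✓ CMP  NZCV=1010
4: ✓ ADDNE  r3←0x5d
5: ✓ ADDVC  r0←0x2f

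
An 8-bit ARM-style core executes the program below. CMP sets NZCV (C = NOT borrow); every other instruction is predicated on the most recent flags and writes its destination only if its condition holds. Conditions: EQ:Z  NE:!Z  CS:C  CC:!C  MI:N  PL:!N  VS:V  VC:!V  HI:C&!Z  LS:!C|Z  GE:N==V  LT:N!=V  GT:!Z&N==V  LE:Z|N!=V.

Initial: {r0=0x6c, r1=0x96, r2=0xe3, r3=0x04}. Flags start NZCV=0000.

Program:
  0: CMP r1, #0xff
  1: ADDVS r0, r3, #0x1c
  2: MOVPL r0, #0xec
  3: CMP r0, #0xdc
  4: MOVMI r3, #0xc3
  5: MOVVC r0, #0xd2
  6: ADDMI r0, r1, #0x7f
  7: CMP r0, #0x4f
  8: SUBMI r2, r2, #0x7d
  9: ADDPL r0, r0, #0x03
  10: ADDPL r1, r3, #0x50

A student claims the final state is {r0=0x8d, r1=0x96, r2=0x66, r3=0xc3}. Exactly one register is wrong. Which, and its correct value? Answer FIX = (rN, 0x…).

FIX = (r0, 0x15)

0: ✓ CMP  NZCV=1000
1: · ADDVS
2: · MOVPL
3: ✓ CMP  NZCV=1001
4: ✓ MOVMI  r3←0xc3
5: · MOVVC
6: ✓ ADDMI  r0←0x15
7: ✓ CMP  NZCV=1000
8: ✓ SUBMI  r2←0x66
9: · ADDPL
10: · ADDPL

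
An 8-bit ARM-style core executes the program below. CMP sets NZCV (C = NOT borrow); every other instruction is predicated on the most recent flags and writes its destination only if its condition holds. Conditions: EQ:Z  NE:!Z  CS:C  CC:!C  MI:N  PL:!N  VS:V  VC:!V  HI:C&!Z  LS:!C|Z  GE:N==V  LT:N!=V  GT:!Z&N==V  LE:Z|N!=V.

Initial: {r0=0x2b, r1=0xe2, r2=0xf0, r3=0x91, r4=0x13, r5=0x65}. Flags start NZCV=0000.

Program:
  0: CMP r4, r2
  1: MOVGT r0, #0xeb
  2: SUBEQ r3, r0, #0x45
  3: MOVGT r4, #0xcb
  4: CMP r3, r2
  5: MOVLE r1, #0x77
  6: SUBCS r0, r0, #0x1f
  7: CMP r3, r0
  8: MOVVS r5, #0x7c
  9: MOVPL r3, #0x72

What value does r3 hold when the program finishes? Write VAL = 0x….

0: ✓ CMP  NZCV=0000
1: ✓ MOVGT  r0←0xeb
2: · SUBEQ
3: ✓ MOVGT  r4←0xcb
4: ✓ CMP  NZCV=1000
5: ✓ MOVLE  r1←0x77
6: · SUBCS
7: ✓ CMP  NZCV=1000
8: · MOVVS
9: · MOVPL

VAL = 0x91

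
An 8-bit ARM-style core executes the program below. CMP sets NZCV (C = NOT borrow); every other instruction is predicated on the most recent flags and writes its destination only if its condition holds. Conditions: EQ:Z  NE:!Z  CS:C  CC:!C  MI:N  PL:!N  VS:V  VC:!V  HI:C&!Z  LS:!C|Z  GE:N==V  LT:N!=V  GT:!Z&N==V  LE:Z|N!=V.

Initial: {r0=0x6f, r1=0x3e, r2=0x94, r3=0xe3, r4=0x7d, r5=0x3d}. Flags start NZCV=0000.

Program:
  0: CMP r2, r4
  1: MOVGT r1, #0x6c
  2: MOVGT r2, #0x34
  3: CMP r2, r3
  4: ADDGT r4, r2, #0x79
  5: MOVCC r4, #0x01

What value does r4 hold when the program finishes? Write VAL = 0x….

0: ✓ CMP  NZCV=0011
1: · MOVGT
2: · MOVGT
3: ✓ CMP  NZCV=1000
4: · ADDGT
5: ✓ MOVCC  r4←0x01

VAL = 0x01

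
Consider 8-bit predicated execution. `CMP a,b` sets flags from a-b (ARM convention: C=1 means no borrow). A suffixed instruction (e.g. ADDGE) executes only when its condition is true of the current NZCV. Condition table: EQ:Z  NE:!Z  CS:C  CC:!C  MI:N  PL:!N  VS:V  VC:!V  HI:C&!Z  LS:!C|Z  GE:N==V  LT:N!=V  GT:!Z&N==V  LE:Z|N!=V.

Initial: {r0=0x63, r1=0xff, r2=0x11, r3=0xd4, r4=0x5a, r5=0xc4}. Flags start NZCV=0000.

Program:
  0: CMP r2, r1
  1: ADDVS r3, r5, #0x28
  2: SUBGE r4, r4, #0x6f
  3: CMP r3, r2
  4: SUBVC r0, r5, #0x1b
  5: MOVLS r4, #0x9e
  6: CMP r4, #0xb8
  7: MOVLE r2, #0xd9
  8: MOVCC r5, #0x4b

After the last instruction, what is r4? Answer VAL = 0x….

VAL = 0xeb

0: ✓ CMP  NZCV=0000
1: · ADDVS
2: ✓ SUBGE  r4←0xeb
3: ✓ CMP  NZCV=1010
4: ✓ SUBVC  r0←0xa9
5: · MOVLS
6: ✓ CMP  NZCV=0010
7: · MOVLE
8: · MOVCC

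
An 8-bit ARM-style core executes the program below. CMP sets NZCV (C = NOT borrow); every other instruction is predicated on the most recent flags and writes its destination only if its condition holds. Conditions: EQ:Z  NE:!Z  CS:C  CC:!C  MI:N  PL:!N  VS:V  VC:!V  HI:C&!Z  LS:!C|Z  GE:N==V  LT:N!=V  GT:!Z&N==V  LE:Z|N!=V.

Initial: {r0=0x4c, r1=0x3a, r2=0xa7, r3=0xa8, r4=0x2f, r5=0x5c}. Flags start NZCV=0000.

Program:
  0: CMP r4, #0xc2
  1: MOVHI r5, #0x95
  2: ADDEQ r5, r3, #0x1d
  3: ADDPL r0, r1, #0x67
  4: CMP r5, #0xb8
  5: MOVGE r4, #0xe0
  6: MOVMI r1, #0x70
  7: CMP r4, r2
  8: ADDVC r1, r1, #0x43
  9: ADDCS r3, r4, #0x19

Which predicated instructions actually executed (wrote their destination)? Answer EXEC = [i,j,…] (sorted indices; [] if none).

0: ✓ CMP  NZCV=0000
1: · MOVHI
2: · ADDEQ
3: ✓ ADDPL  r0←0xa1
4: ✓ CMP  NZCV=1001
5: ✓ MOVGE  r4←0xe0
6: ✓ MOVMI  r1←0x70
7: ✓ CMP  NZCV=0010
8: ✓ ADDVC  r1←0xb3
9: ✓ ADDCS  r3←0xf9

EXEC = [3,5,6,8,9]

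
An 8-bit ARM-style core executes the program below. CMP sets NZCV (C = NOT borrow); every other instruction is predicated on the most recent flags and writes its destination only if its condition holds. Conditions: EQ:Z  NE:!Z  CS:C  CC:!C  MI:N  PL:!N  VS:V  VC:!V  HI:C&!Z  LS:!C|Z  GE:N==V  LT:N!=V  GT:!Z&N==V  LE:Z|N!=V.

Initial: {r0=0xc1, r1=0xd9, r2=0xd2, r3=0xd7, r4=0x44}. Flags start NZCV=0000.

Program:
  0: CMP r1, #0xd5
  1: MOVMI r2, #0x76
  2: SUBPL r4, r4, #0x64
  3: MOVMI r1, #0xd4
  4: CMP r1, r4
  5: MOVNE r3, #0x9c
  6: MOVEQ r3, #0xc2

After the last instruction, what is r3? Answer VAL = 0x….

VAL = 0x9c

[0] flags=0010 → (cmp)
[1] flags=0010 MI?F → skip
[2] flags=0010 PL?T → r4=0xe0
[3] flags=0010 MI?F → skip
[4] flags=1000 → (cmp)
[5] flags=1000 NE?T → r3=0x9c
[6] flags=1000 EQ?F → skip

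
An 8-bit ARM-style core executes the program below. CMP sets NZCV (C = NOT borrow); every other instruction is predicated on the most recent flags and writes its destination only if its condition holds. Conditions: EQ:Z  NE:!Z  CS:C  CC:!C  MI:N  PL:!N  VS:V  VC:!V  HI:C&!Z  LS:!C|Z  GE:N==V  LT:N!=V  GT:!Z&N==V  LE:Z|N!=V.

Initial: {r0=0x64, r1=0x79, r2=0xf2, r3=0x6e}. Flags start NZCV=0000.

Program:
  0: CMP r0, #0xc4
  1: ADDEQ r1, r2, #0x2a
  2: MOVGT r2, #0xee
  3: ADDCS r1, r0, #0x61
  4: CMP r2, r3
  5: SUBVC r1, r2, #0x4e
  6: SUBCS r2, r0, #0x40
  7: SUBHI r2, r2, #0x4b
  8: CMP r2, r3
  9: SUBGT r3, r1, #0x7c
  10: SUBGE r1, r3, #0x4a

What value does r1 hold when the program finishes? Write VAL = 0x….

0: ✓ CMP  NZCV=1001
1: · ADDEQ
2: ✓ MOVGT  r2←0xee
3: · ADDCS
4: ✓ CMP  NZCV=1010
5: ✓ SUBVC  r1←0xa0
6: ✓ SUBCS  r2←0x24
7: ✓ SUBHI  r2←0xd9
8: ✓ CMP  NZCV=0011
9: · SUBGT
10: · SUBGE

VAL = 0xa0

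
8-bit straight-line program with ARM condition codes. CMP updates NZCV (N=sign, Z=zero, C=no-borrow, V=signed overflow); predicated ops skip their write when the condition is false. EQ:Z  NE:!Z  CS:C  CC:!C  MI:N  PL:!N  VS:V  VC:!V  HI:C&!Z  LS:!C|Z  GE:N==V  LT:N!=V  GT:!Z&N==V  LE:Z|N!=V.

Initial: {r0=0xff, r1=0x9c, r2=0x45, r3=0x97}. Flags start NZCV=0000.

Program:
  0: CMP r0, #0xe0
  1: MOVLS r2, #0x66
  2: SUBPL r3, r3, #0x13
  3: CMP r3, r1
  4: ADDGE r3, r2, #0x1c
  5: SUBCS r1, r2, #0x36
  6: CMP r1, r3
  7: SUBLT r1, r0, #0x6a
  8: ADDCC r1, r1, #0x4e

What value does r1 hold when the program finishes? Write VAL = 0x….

VAL = 0x9c

[0] flags=0010 → (cmp)
[1] flags=0010 LS?F → skip
[2] flags=0010 PL?T → r3=0x84
[3] flags=1000 → (cmp)
[4] flags=1000 GE?F → skip
[5] flags=1000 CS?F → skip
[6] flags=0010 → (cmp)
[7] flags=0010 LT?F → skip
[8] flags=0010 CC?F → skip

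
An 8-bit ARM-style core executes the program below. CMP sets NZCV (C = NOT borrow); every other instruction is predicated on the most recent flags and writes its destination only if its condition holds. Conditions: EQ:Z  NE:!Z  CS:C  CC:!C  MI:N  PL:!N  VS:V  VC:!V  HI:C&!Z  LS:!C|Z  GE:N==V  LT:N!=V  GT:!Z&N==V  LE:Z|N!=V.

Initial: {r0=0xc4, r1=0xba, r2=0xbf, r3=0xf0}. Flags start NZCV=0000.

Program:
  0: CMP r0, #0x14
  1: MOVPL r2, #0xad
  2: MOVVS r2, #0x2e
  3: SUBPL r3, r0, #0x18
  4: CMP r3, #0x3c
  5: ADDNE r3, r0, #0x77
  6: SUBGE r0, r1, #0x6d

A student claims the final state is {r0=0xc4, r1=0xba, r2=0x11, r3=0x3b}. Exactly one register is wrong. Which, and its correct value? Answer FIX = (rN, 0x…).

FIX = (r2, 0xbf)

0: ✓ CMP  NZCV=1010
1: · MOVPL
2: · MOVVS
3: · SUBPL
4: ✓ CMP  NZCV=1010
5: ✓ ADDNE  r3←0x3b
6: · SUBGE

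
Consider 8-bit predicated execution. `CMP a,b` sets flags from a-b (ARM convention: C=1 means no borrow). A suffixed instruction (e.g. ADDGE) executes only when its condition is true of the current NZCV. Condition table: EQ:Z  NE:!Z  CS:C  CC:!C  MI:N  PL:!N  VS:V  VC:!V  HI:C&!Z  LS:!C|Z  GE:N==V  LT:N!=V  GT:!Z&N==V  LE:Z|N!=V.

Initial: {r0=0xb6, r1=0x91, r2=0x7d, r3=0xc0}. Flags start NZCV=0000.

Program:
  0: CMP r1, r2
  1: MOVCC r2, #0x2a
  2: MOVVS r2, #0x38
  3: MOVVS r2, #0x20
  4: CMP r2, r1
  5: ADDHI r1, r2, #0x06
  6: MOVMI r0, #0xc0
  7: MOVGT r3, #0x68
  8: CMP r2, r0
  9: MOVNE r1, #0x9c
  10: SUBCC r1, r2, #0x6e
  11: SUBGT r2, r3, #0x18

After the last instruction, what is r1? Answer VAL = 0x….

0: ✓ CMP  NZCV=0011
1: · MOVCC
2: ✓ MOVVS  r2←0x38
3: ✓ MOVVS  r2←0x20
4: ✓ CMP  NZCV=1001
5: · ADDHI
6: ✓ MOVMI  r0←0xc0
7: ✓ MOVGT  r3←0x68
8: ✓ CMP  NZCV=0000
9: ✓ MOVNE  r1←0x9c
10: ✓ SUBCC  r1←0xb2
11: ✓ SUBGT  r2←0x50

VAL = 0xb2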